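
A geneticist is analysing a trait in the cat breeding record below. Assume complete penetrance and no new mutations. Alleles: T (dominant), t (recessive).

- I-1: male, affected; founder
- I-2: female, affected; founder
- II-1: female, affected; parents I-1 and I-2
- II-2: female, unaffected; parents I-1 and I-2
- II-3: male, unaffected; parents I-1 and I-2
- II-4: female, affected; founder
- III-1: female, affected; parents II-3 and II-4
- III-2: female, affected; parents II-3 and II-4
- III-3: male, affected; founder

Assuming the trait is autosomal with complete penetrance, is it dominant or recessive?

dominant

I-1 and I-2 are both affected yet have an unaffected child II-2. Under a recessive model two affected parents are homozygous and every child would be affected, so the trait cannot be recessive.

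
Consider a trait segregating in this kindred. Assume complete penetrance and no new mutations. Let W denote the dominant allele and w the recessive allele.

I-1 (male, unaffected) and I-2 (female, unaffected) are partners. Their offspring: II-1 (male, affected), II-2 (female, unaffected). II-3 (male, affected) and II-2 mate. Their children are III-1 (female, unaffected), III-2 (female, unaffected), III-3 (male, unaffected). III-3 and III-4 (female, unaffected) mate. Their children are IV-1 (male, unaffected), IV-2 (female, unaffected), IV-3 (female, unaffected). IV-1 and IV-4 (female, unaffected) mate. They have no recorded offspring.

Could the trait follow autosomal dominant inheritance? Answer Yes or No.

No

Under autosomal dominant, II-1 (affected, male) cannot arise from I-1 (unaffected) × I-2 (unaffected).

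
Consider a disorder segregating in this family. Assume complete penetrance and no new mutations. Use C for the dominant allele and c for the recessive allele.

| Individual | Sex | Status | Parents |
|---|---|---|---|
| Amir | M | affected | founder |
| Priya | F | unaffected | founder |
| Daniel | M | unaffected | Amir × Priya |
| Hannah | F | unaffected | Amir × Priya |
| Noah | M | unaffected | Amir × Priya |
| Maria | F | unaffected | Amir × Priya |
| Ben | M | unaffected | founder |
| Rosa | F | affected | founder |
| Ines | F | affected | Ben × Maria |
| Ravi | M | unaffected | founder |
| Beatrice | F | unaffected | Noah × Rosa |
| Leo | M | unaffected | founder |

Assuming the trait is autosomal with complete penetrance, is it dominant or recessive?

Ben and Maria are both unaffected yet have an affected child Ines. Under dominance, an affected child requires at least one affected parent, so the trait cannot be dominant.

recessive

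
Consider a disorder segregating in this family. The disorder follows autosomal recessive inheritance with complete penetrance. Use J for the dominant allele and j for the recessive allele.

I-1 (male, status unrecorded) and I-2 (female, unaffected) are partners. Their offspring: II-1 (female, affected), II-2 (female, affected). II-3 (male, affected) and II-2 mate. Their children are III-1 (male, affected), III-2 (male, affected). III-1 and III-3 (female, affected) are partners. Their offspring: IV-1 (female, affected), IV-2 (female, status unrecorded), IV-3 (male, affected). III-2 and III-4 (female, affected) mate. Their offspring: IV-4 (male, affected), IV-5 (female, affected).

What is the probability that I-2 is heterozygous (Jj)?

I-2 is unaffected so carries J and passed j to II-1 (jj), so I-2 is Jj, giving P(Jj) = 1.

1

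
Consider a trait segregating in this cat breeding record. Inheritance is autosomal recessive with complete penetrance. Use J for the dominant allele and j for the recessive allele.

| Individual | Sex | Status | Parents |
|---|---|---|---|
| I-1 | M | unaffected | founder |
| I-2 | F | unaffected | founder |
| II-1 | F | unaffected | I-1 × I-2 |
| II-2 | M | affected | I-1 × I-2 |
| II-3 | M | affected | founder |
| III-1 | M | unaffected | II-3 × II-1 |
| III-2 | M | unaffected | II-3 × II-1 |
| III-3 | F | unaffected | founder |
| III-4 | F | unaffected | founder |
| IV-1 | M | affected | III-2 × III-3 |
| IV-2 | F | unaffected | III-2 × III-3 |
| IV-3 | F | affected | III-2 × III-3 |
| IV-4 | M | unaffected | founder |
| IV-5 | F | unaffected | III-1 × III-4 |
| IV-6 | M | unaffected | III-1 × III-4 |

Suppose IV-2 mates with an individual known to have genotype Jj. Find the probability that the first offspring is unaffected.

5/6

III-2 is unaffected so carries J and received j from II-3 (jj), so III-2 is Jj.
III-3 is unaffected so carries J and passed j to IV-1 (jj), so III-3 is Jj.
IV-2 is an unaffected offspring of III-2 (Jj) × III-3 (Jj), whose cross gives 1/4 JJ : 1/2 Jj : 1/4 jj; conditioning on being unaffected, IV-2 is JJ with probability 1/3, Jj with probability 2/3.
Summing over parental genotype combinations, P(offspring is unaffected) = 1/3·1 + 2/3·3/4 = 5/6.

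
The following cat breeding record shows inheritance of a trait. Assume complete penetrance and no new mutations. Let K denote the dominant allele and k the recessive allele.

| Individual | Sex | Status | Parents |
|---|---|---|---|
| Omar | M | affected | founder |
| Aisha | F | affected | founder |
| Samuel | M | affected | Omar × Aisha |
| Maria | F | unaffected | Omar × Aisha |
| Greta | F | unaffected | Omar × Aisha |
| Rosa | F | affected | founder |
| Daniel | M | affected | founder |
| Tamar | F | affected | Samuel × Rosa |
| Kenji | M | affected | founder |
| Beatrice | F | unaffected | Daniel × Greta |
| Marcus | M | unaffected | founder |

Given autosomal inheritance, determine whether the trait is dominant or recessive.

Omar and Aisha are both affected yet have an unaffected child Maria. Under a recessive model two affected parents are homozygous and every child would be affected, so the trait cannot be recessive.

dominant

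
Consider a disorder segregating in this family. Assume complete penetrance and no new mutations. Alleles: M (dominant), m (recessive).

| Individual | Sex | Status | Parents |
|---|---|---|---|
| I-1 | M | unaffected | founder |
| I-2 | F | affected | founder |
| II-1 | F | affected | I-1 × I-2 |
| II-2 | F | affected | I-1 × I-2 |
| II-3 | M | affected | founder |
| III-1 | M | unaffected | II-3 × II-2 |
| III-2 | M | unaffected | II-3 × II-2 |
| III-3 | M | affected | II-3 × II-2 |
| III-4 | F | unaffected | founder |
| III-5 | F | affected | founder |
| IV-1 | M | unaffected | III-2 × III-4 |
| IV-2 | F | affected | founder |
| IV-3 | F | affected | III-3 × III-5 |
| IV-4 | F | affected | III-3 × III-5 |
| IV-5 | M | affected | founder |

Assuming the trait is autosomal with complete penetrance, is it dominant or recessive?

II-3 and II-2 are both affected yet have an unaffected child III-1. Under a recessive model two affected parents are homozygous and every child would be affected, so the trait cannot be recessive.

dominant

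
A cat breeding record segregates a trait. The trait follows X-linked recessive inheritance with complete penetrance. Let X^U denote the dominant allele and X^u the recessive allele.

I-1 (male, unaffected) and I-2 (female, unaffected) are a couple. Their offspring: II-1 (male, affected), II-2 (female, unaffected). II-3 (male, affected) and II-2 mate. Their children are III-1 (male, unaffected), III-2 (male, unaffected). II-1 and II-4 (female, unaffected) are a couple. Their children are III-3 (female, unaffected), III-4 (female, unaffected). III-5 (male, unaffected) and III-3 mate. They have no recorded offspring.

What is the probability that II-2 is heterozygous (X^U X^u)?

I-1 is unaffected, so I-1 is X^U Y.
I-2 is unaffected so carries U and passed u to II-1 (X^u Y), so I-2 is X^U X^u.
Their cross gives offspring ratios 1/2 X^U X^U : 1/2 X^U X^u. Conditioning on II-2 being unaffected, P(X^U X^u) = 1/2 / 1 = 1/2 before taking II-2's own offspring into account.
II-3 is affected, so II-3 is X^u Y.
Now use II-2's offspring. Probability of each recorded status — unaffected son III-1: 1/2 if II-2 is X^U X^u, 1 if X^U X^U; unaffected son III-2: 1/2 if II-2 is X^U X^u, 1 if X^U X^U.
Bayes: P(X^U X^u) = 1/2·1/4 / (1/2·1/4 + 1/2·1) = 1/5.

1/5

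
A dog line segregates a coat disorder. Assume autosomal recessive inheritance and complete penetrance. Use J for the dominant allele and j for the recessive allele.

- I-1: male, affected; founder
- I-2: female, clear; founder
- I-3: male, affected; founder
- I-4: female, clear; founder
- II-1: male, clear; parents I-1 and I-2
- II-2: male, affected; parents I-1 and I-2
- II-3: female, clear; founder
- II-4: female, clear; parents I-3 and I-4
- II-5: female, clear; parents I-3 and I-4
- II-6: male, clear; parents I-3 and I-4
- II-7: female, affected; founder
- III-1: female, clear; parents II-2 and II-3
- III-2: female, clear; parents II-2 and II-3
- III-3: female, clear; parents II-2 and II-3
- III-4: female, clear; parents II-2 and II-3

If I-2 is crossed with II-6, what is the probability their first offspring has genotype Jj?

I-2 is clear so carries J and passed j to II-2 (jj), so I-2 is Jj.
II-6 is clear so carries J and received j from I-3 (jj), so II-6 is Jj.
The cross gives 1/4 JJ : 1/2 Jj : 1/4 jj, so P(offspring has genotype Jj) = 1/2.

1/2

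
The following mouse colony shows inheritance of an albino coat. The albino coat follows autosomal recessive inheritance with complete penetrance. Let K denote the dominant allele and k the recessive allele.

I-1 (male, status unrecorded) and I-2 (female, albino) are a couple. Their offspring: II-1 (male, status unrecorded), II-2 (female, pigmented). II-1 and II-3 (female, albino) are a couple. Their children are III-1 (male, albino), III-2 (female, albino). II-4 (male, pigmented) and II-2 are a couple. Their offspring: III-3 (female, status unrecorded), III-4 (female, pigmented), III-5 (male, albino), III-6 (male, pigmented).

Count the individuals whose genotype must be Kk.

Obligate heterozygotes: II-2 is pigmented so carries K and received k from I-2 (kk), so II-2 is Kk; II-4 is pigmented so carries K and passed k to III-5 (kk), so II-4 is Kk.
Every other individual is either homozygous by phenotype or has at least one consistent homozygous assignment, so the count is 2.

2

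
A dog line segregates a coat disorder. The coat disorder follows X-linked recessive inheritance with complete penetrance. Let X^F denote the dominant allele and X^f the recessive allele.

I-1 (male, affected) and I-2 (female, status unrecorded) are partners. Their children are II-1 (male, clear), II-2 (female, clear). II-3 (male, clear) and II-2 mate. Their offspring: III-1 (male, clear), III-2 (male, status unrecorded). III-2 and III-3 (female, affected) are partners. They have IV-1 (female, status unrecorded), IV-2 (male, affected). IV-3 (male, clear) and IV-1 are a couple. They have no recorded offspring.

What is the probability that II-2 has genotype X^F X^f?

1

II-2 is clear so carries F and received f from I-1 (X^f Y), so II-2 is X^F X^f, giving P(X^F X^f) = 1.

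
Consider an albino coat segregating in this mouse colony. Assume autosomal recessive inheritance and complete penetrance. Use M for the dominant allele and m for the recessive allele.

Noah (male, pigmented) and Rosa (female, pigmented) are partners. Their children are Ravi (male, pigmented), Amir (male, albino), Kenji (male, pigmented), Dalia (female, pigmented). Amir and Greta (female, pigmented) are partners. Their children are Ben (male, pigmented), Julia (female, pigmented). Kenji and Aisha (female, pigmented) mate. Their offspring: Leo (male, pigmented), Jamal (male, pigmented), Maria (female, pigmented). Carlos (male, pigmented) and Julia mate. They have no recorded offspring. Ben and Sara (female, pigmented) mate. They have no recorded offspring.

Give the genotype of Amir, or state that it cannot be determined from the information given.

mm

Amir is albino, so Amir is mm.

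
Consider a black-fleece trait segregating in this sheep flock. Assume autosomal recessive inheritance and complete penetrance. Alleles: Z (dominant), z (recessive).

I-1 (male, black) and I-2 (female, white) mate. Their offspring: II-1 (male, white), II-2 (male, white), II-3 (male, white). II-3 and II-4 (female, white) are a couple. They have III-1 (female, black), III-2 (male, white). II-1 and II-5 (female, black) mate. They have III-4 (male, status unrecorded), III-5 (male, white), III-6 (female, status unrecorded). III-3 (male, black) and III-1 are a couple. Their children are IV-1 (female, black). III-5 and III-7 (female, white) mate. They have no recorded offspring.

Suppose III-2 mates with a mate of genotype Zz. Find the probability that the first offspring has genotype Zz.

1/2

II-3 is white so carries Z and received z from I-1 (zz), so II-3 is Zz.
II-4 is white so carries Z and passed z to III-1 (zz), so II-4 is Zz.
III-2 is a white offspring of II-3 (Zz) × II-4 (Zz), whose cross gives 1/4 ZZ : 1/2 Zz : 1/4 zz; conditioning on being white, III-2 is ZZ with probability 1/3, Zz with probability 2/3.
Summing over parental genotype combinations, P(offspring has genotype Zz) = 1/3·1/2 + 2/3·1/2 = 1/2.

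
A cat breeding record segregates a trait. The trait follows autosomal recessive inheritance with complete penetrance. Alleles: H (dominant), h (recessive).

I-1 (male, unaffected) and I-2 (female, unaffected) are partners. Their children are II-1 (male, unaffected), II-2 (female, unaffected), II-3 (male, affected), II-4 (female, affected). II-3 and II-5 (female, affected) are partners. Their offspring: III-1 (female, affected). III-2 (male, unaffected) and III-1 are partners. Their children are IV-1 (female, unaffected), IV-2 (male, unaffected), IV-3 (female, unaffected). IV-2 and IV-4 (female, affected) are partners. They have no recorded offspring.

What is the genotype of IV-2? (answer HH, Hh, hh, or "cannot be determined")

Hh

From phenotype alone, IV-2 is HH or Hh.
IV-2 is unaffected so carries H and received h from III-1 (hh), so IV-2 is Hh.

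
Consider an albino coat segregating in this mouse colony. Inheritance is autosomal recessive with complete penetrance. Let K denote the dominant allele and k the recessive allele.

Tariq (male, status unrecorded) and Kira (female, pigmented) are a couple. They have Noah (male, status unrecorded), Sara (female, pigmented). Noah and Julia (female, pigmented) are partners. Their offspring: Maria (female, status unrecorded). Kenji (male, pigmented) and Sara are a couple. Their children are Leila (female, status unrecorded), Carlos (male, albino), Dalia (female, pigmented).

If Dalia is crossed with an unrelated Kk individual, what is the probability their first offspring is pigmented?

Kenji is pigmented so carries K and passed k to Carlos (kk), so Kenji is Kk.
Sara is pigmented so carries K and passed k to Carlos (kk), so Sara is Kk.
Dalia is a pigmented offspring of Kenji (Kk) × Sara (Kk), whose cross gives 1/4 KK : 1/2 Kk : 1/4 kk; conditioning on being pigmented, Dalia is KK with probability 1/3, Kk with probability 2/3.
Summing over parental genotype combinations, P(offspring is pigmented) = 1/3·1 + 2/3·3/4 = 5/6.

5/6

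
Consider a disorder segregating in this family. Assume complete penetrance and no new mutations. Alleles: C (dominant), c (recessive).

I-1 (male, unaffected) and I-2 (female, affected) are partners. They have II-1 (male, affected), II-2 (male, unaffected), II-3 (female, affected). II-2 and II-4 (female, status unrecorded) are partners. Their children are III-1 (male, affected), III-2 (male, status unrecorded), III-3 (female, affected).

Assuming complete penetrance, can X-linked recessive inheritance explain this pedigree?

Under X-linked recessive, II-2 (unaffected, male) cannot arise from I-1 (unaffected) × I-2 (affected).

No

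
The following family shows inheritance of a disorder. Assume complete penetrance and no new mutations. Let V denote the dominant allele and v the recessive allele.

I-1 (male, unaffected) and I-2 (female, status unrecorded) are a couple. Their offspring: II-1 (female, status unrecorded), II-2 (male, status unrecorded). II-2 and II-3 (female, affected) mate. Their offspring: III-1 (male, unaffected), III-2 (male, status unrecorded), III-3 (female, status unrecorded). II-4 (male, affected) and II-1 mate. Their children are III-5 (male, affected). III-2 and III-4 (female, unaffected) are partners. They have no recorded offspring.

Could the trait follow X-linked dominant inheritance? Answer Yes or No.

Yes

A consistent assignment under X-linked dominant exists: I-1 X^v Y, I-2 X^V X^V, II-1 X^V X^v, II-2 X^V Y, II-3 X^V X^v, II-4 X^V Y, III-1 X^v Y, III-2 X^V Y, III-3 X^V X^V, III-4 X^v X^v, III-5 X^V Y.
In this assignment every recorded phenotype matches its genotype and every non-founder's genotype is obtainable from its parents' genotypes, so the pedigree is consistent.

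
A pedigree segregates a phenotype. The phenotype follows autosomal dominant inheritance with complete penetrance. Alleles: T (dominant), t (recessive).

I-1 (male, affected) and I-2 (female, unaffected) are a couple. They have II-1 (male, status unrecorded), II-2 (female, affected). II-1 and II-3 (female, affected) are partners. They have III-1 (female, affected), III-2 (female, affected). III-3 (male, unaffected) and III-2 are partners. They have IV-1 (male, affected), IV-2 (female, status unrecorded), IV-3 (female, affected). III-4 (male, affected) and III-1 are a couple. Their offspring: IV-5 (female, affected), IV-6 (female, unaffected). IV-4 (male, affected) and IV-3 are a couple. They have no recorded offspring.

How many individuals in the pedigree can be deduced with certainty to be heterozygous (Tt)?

Obligate heterozygotes: II-2 is affected so carries T and received t from I-2 (tt), so II-2 is Tt; III-1 is affected so carries T and passed t to IV-6 (tt), so III-1 is Tt; III-4 is affected so carries T and passed t to IV-6 (tt), so III-4 is Tt; IV-1 is affected so carries T and received t from III-3 (tt), so IV-1 is Tt; IV-3 is affected so carries T and received t from III-3 (tt), so IV-3 is Tt.
Every other individual is either homozygous by phenotype or has at least one consistent homozygous assignment, so the count is 5.

5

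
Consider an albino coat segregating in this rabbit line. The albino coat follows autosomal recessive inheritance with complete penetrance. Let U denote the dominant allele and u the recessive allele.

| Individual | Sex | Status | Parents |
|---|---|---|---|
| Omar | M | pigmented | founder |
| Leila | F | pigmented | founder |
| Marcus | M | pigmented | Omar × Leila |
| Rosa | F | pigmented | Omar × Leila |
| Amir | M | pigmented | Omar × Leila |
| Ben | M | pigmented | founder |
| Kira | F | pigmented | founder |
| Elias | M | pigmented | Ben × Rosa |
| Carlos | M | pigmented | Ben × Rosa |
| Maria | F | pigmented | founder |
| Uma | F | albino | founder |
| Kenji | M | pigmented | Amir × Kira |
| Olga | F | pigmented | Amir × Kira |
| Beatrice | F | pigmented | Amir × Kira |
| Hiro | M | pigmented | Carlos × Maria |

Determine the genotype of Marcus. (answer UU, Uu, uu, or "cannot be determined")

cannot be determined

Marcus's phenotype allows UU or Uu, and no parent or child forces a single allele at both positions; consistent genotype assignments exist with Marcus as UU or Uu.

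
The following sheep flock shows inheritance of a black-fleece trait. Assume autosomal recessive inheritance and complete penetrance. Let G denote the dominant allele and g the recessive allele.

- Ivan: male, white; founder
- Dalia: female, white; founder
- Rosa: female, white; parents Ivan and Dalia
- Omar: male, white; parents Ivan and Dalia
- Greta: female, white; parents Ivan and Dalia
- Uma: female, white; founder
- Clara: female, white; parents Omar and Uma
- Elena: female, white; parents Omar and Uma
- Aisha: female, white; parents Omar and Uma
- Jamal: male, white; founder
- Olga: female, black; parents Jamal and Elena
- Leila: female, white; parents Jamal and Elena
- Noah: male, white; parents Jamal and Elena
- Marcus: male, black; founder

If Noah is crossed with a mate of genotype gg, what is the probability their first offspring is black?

Jamal is white so carries G and passed g to Olga (gg), so Jamal is Gg.
Elena is white so carries G and passed g to Olga (gg), so Elena is Gg.
Noah is a white offspring of Jamal (Gg) × Elena (Gg), whose cross gives 1/4 GG : 1/2 Gg : 1/4 gg; conditioning on being white, Noah is GG with probability 1/3, Gg with probability 2/3.
Summing over parental genotype combinations, P(offspring is black) = 2/3·1/2 = 1/3.

1/3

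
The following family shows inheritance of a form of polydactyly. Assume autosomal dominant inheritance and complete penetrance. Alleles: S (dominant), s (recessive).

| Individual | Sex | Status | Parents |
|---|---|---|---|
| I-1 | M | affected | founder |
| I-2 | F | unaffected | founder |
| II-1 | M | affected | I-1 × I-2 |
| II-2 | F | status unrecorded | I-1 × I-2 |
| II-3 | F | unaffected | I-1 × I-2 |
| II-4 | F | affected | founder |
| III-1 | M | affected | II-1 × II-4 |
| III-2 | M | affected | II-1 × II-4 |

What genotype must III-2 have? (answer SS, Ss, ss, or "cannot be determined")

III-2's phenotype allows SS or Ss, and no parent or child forces a single allele at both positions; consistent genotype assignments exist with III-2 as SS or Ss.

cannot be determined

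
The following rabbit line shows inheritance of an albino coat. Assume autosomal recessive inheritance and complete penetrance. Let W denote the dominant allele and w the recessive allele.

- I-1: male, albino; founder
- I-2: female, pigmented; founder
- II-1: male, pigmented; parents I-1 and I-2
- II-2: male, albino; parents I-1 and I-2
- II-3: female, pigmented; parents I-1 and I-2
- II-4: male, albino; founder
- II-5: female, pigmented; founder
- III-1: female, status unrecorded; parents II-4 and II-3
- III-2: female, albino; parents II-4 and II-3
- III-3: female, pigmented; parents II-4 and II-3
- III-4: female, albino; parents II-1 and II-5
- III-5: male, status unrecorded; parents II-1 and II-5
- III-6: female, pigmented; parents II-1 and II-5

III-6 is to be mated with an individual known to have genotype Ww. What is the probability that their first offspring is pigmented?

II-1 is pigmented so carries W and received w from I-1 (ww), so II-1 is Ww.
II-5 is pigmented so carries W and passed w to III-4 (ww), so II-5 is Ww.
III-6 is a pigmented offspring of II-1 (Ww) × II-5 (Ww), whose cross gives 1/4 WW : 1/2 Ww : 1/4 ww; conditioning on being pigmented, III-6 is WW with probability 1/3, Ww with probability 2/3.
Summing over parental genotype combinations, P(offspring is pigmented) = 1/3·1 + 2/3·3/4 = 5/6.

5/6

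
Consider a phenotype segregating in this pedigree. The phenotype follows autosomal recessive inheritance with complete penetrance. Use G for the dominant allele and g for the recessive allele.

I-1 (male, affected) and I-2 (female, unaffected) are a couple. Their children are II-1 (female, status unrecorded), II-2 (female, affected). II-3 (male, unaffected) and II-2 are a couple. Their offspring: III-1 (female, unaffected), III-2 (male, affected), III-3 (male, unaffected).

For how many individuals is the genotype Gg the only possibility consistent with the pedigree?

Obligate heterozygotes: I-2 is unaffected so carries G and passed g to II-2 (gg), so I-2 is Gg; II-3 is unaffected so carries G and passed g to III-2 (gg), so II-3 is Gg; III-1 is unaffected so carries G and received g from II-2 (gg), so III-1 is Gg; III-3 is unaffected so carries G and received g from II-2 (gg), so III-3 is Gg.
Every other individual is either homozygous by phenotype or has at least one consistent homozygous assignment, so the count is 4.

4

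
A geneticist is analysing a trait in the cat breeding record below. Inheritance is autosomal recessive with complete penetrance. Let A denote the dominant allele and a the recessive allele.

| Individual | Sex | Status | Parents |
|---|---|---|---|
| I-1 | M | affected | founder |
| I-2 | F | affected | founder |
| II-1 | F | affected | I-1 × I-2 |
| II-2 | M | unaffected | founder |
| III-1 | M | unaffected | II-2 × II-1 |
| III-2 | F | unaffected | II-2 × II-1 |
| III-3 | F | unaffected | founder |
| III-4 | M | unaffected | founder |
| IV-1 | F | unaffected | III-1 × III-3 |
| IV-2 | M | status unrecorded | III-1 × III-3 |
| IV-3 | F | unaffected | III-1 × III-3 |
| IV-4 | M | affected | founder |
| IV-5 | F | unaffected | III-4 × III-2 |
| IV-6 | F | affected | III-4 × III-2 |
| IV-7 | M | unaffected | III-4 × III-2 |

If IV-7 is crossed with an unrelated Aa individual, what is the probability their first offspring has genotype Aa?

1/2

III-4 is unaffected so carries A and passed a to IV-6 (aa), so III-4 is Aa.
III-2 is unaffected so carries A and received a from II-1 (aa), so III-2 is Aa.
IV-7 is an unaffected offspring of III-4 (Aa) × III-2 (Aa), whose cross gives 1/4 AA : 1/2 Aa : 1/4 aa; conditioning on being unaffected, IV-7 is AA with probability 1/3, Aa with probability 2/3.
Summing over parental genotype combinations, P(offspring has genotype Aa) = 1/3·1/2 + 2/3·1/2 = 1/2.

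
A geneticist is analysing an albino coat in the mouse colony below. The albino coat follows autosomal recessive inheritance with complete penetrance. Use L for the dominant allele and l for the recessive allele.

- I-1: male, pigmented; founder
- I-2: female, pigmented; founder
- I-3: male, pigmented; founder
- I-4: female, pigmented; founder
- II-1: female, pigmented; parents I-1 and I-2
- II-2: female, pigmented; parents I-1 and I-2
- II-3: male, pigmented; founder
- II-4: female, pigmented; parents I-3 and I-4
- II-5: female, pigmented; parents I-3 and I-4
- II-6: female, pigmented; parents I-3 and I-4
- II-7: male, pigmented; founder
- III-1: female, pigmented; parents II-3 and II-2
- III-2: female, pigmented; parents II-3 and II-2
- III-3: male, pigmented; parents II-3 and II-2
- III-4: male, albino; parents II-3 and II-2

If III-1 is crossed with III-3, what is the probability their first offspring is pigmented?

II-3 is pigmented so carries L and passed l to III-4 (ll), so II-3 is Ll.
II-2 is pigmented so carries L and passed l to III-4 (ll), so II-2 is Ll.
III-1 is a pigmented offspring of II-3 (Ll) × II-2 (Ll), whose cross gives 1/4 LL : 1/2 Ll : 1/4 ll; conditioning on being pigmented, III-1 is LL with probability 1/3, Ll with probability 2/3.
III-3 is a pigmented offspring of II-3 (Ll) × II-2 (Ll), whose cross gives 1/4 LL : 1/2 Ll : 1/4 ll; conditioning on being pigmented, III-3 is LL with probability 1/3, Ll with probability 2/3.
Summing over parental genotype combinations, P(offspring is pigmented) = 1/9·1 + 2/9·1 + 2/9·1 + 4/9·3/4 = 8/9.

8/9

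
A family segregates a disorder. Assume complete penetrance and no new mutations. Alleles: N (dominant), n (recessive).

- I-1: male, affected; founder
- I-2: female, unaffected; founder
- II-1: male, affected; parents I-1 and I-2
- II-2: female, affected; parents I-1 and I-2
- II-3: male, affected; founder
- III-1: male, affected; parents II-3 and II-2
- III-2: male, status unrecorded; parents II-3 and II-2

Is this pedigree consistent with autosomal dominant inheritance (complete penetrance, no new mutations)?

A consistent assignment under autosomal dominant exists: I-1 NN, I-2 nn, II-1 Nn, II-2 Nn, II-3 NN, III-1 NN, III-2 NN.
In this assignment every recorded phenotype matches its genotype and every non-founder's genotype is obtainable from its parents' genotypes, so the pedigree is consistent.

Yes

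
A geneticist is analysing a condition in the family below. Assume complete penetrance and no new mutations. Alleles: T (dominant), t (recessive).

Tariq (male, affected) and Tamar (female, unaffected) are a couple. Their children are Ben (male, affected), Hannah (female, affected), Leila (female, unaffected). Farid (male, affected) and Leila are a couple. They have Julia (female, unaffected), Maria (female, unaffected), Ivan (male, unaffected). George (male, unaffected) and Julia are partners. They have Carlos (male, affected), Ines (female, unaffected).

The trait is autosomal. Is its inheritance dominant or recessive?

George and Julia are both unaffected yet have an affected child Carlos. Under dominance, an affected child requires at least one affected parent, so the trait cannot be dominant.

recessive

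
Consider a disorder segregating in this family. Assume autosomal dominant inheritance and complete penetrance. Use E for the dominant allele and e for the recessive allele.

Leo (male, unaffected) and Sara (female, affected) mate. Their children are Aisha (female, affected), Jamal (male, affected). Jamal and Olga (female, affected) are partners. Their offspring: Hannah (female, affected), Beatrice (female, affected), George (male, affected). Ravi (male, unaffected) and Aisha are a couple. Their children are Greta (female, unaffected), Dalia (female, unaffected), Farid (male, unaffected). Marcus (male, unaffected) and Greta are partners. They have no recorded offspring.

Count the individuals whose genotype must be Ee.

2

Obligate heterozygotes: Aisha is affected so carries E and received e from Leo (ee), so Aisha is Ee; Jamal is affected so carries E and received e from Leo (ee), so Jamal is Ee.
Every other individual is either homozygous by phenotype or has at least one consistent homozygous assignment, so the count is 2.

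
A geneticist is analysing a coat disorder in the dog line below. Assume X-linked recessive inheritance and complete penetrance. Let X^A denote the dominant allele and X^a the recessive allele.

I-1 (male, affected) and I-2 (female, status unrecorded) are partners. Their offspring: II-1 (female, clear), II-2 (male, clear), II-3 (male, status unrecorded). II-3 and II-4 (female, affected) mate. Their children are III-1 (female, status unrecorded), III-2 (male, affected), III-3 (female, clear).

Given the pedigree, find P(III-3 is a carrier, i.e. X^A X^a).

1

III-3 is clear so carries A and received a from II-4 (X^a X^a), so III-3 is X^A X^a, giving P(X^A X^a) = 1.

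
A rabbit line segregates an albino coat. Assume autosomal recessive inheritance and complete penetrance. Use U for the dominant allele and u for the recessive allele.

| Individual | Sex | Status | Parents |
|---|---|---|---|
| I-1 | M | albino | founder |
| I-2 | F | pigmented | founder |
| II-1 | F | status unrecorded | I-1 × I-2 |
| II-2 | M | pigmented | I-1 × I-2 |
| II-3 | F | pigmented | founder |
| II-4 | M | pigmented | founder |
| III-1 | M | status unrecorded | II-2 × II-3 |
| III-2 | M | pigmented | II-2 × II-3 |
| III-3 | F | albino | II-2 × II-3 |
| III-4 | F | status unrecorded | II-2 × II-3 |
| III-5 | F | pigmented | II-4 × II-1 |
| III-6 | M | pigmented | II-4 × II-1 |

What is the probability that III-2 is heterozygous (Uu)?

2/3

II-2 is pigmented so carries U and received u from I-1 (uu), so II-2 is Uu.
II-3 is pigmented so carries U and passed u to III-3 (uu), so II-3 is Uu.
Their cross gives offspring ratios 1/4 UU : 1/2 Uu : 1/4 uu. Conditioning on III-2 being pigmented, P(Uu) = 1/2 / 3/4 = 2/3.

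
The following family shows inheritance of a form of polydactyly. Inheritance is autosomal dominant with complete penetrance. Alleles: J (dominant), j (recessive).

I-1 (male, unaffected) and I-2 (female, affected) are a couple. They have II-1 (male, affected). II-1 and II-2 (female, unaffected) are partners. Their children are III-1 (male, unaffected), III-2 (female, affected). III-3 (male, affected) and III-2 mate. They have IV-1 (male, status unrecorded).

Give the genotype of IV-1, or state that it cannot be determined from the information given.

IV-1's phenotype is unrecorded, and no parent or child forces a single allele at both positions; consistent genotype assignments exist with IV-1 as JJ or Jj or jj.

cannot be determined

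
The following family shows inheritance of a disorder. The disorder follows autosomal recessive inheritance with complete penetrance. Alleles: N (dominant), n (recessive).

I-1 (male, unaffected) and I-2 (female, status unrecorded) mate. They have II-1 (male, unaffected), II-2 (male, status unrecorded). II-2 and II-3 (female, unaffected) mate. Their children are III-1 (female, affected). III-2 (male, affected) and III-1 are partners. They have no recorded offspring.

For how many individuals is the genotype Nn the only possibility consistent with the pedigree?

1

Obligate heterozygotes: II-3 is unaffected so carries N and passed n to III-1 (nn), so II-3 is Nn.
Every other individual is either homozygous by phenotype or has at least one consistent homozygous assignment, so the count is 1.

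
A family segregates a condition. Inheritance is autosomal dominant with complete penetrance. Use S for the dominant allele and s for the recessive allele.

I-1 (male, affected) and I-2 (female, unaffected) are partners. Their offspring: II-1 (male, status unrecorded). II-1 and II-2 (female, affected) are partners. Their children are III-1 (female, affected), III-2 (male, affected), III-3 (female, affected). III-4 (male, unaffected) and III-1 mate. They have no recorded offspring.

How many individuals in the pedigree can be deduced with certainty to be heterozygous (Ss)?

0

No individual's genotype is forced to Ss by the pedigree, so the count is 0.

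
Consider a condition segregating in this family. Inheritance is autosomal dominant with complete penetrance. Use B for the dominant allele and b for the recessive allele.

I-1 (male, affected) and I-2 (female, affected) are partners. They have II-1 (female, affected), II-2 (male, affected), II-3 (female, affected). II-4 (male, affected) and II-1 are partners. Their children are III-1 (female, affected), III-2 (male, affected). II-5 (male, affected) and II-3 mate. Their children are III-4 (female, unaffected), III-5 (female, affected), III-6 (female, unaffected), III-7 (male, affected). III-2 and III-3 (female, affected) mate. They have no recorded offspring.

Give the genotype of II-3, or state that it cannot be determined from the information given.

Bb

From phenotype alone, II-3 is BB or Bb.
II-3 is affected so carries B and passed b to III-4 (bb), so II-3 is Bb.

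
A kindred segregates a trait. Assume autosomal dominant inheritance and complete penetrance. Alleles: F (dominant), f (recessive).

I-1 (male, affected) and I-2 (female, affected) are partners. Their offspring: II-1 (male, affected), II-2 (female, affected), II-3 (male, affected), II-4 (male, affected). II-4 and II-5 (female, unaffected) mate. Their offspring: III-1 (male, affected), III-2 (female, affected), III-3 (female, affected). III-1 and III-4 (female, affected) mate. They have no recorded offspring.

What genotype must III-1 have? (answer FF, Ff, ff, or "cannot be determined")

From phenotype alone, III-1 is FF or Ff.
III-1 is affected so carries F and received f from II-5 (ff), so III-1 is Ff.

Ff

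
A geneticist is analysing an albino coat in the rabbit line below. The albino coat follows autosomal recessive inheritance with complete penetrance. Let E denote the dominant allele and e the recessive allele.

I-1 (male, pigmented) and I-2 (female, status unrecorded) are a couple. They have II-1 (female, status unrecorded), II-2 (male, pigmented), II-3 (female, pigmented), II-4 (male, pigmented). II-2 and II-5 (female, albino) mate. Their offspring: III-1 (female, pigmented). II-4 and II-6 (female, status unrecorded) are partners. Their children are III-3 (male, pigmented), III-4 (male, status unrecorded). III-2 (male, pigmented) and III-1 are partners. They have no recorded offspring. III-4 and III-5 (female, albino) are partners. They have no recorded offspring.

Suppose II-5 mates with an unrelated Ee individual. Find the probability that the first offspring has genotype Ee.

II-5 is albino, so II-5 is ee.
The cross gives 1/2 Ee : 1/2 ee, so P(offspring has genotype Ee) = 1/2.

1/2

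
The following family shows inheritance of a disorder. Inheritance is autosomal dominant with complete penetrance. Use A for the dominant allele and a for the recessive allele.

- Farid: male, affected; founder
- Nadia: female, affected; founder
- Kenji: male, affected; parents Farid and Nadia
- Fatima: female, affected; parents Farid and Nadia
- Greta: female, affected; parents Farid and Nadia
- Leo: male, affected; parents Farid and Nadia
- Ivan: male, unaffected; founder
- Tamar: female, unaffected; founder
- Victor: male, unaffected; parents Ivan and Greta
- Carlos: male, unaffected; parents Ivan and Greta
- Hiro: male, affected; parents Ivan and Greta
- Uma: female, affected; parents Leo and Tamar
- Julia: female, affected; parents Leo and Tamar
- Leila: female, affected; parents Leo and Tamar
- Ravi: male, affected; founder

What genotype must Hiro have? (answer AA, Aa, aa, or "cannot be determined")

From phenotype alone, Hiro is AA or Aa.
Hiro is affected so carries A and received a from Ivan (aa), so Hiro is Aa.

Aa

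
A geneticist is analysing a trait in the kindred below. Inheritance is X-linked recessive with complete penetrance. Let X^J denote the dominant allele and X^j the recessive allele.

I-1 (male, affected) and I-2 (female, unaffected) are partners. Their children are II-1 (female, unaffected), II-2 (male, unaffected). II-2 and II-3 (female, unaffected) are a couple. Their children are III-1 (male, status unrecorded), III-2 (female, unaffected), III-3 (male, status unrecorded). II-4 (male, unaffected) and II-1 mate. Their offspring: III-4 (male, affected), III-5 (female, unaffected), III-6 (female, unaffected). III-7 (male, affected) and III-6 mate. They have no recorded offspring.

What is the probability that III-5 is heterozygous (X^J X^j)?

II-4 is unaffected, so II-4 is X^J Y.
II-1 is unaffected so carries J and received j from I-1 (X^j Y), so II-1 is X^J X^j.
Their cross gives offspring ratios 1/2 X^J X^J : 1/2 X^J X^j. Conditioning on III-5 being unaffected, P(X^J X^j) = 1/2 / 1 = 1/2.

1/2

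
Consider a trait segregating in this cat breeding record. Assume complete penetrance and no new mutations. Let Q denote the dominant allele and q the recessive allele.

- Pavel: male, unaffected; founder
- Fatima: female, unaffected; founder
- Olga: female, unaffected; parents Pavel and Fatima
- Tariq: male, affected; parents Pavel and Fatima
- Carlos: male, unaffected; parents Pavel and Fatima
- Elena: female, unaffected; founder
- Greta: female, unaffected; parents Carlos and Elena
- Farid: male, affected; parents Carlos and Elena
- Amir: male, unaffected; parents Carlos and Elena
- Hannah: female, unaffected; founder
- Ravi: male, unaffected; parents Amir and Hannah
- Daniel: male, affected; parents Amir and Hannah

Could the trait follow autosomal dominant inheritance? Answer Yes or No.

No

Under autosomal dominant, Tariq (affected, male) cannot arise from Pavel (unaffected) × Fatima (unaffected).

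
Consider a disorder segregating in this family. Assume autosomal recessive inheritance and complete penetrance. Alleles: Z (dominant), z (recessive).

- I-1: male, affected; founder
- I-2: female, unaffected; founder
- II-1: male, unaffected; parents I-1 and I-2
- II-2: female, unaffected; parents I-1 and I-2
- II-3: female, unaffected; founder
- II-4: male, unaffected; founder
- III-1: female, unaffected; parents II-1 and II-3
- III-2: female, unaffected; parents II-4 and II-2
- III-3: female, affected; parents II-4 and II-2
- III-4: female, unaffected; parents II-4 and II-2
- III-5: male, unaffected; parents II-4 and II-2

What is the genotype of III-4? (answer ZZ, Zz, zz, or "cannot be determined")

III-4's phenotype allows ZZ or Zz, and no parent or child forces a single allele at both positions; consistent genotype assignments exist with III-4 as ZZ or Zz.

cannot be determined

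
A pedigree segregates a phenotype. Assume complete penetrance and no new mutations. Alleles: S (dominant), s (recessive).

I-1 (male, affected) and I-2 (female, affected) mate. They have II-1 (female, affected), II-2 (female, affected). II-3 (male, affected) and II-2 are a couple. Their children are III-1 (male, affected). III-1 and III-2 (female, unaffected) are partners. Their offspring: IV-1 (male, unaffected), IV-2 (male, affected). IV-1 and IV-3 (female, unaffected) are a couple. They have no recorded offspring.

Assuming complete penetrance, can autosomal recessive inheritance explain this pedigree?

A consistent assignment under autosomal recessive exists: I-1 ss, I-2 ss, II-1 ss, II-2 ss, II-3 ss, III-1 ss, III-2 Ss, IV-1 Ss, IV-2 ss, IV-3 SS.
In this assignment every recorded phenotype matches its genotype and every non-founder's genotype is obtainable from its parents' genotypes, so the pedigree is consistent.

Yes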